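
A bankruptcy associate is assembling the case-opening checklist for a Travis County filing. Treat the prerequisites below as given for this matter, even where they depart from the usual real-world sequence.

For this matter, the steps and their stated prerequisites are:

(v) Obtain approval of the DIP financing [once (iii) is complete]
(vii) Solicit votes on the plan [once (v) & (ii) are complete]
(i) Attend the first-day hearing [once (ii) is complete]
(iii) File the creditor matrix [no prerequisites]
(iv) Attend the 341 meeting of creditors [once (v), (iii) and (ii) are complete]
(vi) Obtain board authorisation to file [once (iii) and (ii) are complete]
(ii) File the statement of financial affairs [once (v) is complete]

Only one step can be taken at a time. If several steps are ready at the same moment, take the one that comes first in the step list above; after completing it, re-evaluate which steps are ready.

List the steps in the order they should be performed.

(iii) (v) (ii) (vii) (i) (iv) (vi)

Only (iii) has no prerequisites, so it is first.
(v) is the only step now ready → (v).
That leaves (ii) as the only ready step → (ii).
Now (vii), (i), (iv) and (vi) have their prerequisites met. (vii) is listed earlier, so (vii) next.
Now (i), (iv) and (vi) have their prerequisites met. (i) is listed earlier, so (i) next.
(iv) and (vi) are both available; (iv) is listed earlier → (iv).
Next only (vi) has its prerequisites met → (vi).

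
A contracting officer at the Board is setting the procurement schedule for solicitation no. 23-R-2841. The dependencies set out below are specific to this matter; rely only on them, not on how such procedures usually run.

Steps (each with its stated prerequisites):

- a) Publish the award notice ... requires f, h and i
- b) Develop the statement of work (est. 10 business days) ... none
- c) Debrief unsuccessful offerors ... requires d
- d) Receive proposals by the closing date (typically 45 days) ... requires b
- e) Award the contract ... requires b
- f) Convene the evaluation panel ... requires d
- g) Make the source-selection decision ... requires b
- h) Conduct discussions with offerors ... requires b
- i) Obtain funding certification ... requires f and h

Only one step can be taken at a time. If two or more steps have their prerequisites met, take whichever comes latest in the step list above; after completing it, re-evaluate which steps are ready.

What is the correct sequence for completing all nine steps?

b h g e d f i c a

b has no prerequisites → b first.
Ready: h, g, e and d. h is listed later → h.
Now g, e and d have their prerequisites met. g is listed later, so g next.
Now e and d have their prerequisites met. e is listed later, so e next.
d is the only step now ready → d.
Now f and c have their prerequisites met. f is listed later, so f next.
i and c are both available; i is listed later → i.
Now c and a have their prerequisites met. c is listed later, so c next.
a is the only step now ready → a.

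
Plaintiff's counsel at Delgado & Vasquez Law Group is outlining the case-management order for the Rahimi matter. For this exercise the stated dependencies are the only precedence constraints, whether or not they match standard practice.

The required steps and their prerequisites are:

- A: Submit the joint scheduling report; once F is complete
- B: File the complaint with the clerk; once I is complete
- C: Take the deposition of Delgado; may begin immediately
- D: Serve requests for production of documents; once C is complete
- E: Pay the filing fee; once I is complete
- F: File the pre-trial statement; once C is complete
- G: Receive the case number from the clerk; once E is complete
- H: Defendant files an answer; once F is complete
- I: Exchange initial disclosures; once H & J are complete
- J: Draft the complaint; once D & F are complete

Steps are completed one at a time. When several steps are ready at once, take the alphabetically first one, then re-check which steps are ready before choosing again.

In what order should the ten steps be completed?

C has no prerequisites → C first.
Now D and F have their prerequisites met. D has the earlier label, so D next.
F is the only step now ready → F.
A, H and J are all available; A has the earlier label → A.
H and J are both available; H has the earlier label → H.
That leaves J as the only ready step → J.
I needed H and J, now all done → I.
Ready: B and E. B has the earlier label → B.
That leaves E as the only ready step → E.
That leaves G as the only ready step → G.

C, D, F, A, H, J, I, B, E, G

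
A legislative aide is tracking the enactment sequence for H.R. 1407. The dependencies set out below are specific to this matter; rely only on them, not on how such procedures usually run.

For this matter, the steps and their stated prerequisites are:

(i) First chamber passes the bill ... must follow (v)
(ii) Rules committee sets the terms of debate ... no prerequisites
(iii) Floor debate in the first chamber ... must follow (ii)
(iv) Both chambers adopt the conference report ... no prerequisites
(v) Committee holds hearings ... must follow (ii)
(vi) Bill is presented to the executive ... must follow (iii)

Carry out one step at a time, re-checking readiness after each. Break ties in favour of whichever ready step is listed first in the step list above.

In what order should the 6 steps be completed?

(ii), (iii), (iv), (v), (i), (vi)

(ii) and (iv) have no prerequisites; (ii) is listed earlier, so (ii) is first.
(iii) and (v) now also ready, so the ready set is {(iii), (iv), (v)}; (iii) is listed earlier → (iii).
(iv), (v) and (vi) are all available; (iv) is listed earlier → (iv).
(v) and (vi) are both available; (v) is listed earlier → (v).
(i) now also ready, so the ready set is {(i), (vi)}; (i) is listed earlier → (i).
(vi) needed (iii), now all done → (vi).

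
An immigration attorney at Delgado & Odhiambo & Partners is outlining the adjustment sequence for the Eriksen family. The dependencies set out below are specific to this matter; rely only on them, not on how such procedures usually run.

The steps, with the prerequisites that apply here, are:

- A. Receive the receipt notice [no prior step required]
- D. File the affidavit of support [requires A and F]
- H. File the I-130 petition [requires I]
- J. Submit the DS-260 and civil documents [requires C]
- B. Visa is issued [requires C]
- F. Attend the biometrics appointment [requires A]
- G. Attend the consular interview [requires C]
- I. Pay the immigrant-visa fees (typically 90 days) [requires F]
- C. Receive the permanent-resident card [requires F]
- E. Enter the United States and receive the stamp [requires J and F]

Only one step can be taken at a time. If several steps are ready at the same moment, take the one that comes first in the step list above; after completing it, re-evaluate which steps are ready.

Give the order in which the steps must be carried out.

A → F → D → I → H → C → J → B → G → E

Only A has no prerequisites, so it is first.
F needed A, now all done → F.
Ready: D, I and C. D is listed earlier → D.
Now I and C have their prerequisites met. I is listed earlier, so I next.
H and C are both available; H is listed earlier → H.
C needed F, now all done → C.
J, B and G are all available; J is listed earlier → J.
E now also ready, so the ready set is {B, G, E}; B is listed earlier → B.
G and E are both available; G is listed earlier → G.
E needed J and F, now all done → E.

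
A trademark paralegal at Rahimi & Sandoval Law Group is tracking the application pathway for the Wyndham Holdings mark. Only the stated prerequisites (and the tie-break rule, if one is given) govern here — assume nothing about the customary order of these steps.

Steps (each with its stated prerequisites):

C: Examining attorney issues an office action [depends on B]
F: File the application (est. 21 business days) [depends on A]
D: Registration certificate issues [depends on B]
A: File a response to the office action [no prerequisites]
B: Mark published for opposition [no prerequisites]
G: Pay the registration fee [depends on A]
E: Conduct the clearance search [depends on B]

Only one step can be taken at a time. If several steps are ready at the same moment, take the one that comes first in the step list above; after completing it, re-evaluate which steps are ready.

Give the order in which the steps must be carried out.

A F B C D G E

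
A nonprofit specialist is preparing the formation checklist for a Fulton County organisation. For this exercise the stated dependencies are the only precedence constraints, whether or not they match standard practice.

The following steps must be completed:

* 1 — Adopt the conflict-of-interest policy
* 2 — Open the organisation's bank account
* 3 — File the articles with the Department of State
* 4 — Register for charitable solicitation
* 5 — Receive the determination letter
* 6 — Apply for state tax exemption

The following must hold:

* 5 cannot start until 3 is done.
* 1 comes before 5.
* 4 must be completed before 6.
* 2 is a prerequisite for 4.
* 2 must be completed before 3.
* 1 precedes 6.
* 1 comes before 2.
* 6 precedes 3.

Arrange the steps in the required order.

1, 2, 4, 6, 3, 5

1 is the only step with nothing outstanding, so it goes first.
2 needed 1, now all done → 2.
4 needed 2, now all done → 4.
Next only 6 has its prerequisites met → 6.
Next only 3 has its prerequisites met → 3.
5 is the only step now ready → 5.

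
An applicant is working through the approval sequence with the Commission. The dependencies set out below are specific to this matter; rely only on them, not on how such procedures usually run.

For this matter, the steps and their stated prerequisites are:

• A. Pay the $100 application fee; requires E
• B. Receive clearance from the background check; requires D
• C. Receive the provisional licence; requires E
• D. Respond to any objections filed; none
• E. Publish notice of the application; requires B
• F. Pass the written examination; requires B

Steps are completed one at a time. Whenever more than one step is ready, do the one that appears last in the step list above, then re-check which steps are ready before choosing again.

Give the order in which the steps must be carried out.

D → B → F → E → C → A

D is the only step with nothing outstanding, so it goes first.
B is the only step now ready → B.
F and E are both available; F is listed later → F.
E needed B, now all done → E.
C and A are both available; C is listed later → C.
A needed E, now all done → A.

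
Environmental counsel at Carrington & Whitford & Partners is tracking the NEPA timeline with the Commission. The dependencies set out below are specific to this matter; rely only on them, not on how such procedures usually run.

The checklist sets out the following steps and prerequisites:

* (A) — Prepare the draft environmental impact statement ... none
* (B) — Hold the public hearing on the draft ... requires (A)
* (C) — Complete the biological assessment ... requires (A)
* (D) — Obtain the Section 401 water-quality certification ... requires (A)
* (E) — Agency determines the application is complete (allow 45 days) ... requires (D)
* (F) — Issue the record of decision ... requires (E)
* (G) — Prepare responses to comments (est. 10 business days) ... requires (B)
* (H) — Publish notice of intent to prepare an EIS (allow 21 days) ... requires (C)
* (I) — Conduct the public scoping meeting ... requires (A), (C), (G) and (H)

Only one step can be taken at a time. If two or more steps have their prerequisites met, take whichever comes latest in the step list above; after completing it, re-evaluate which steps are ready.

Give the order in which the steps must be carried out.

(A) → (D) → (E) → (F) → (C) → (H) → (B) → (G) → (I)

Only (A) has no prerequisites, so it is first.
Ready: (D), (C) and (B). (D) is listed later → (D).
(E) now also ready, so the ready set is {(E), (C), (B)}; (E) is listed later → (E).
(F) now also ready, so the ready set is {(F), (C), (B)}; (F) is listed later → (F).
Ready: (C) and (B). (C) is listed later → (C).
(H) now also ready, so the ready set is {(H), (B)}; (H) is listed later → (H).
(B) needed (A), now all done → (B).
(G) is the only step now ready → (G).
(I) needed (H), (G), (C) and (A), now all done → (I).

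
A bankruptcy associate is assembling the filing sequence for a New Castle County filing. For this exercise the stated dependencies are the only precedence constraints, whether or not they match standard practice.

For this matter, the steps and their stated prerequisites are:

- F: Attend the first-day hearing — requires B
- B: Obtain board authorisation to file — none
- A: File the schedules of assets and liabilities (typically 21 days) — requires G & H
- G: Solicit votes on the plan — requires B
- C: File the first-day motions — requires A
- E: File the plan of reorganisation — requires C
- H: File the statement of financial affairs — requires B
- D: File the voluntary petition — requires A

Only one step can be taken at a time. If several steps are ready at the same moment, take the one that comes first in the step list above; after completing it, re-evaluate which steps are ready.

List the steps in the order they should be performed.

B, F, G, H, A, C, E, D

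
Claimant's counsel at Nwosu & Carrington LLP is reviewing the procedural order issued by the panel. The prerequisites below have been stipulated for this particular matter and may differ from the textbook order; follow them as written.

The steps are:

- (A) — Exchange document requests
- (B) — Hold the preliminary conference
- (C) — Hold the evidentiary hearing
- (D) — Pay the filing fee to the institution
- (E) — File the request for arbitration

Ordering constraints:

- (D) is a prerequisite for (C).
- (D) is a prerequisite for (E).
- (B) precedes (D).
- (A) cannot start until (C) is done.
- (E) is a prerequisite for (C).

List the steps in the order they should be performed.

(B) → (D) → (E) → (C) → (A)

Only (B) has no prerequisites, so it is first.
(D) needed (B), now all done → (D).
That leaves (E) as the only ready step → (E).
(C) needed (D) and (E), now all done → (C).
Next only (A) has its prerequisites met → (A).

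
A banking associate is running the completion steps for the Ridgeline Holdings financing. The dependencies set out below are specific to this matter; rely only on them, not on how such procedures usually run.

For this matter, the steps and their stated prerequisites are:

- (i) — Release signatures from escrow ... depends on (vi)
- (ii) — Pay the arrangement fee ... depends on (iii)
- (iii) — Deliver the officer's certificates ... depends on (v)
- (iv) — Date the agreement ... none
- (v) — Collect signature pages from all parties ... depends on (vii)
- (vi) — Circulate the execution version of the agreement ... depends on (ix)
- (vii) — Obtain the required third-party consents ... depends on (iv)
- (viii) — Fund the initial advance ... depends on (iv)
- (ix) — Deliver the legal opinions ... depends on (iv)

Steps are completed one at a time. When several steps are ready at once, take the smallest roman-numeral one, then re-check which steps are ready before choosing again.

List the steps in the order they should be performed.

(iv), (vii), (v), (iii), (ii), (viii), (ix), (vi), (i)

Only (iv) has no prerequisites, so it is first.
(vii), (viii) and (ix) are all available; (vii) has the earlier label → (vii).
(v) now also ready, so the ready set is {(v), (viii), (ix)}; (v) has the earlier label → (v).
(iii), (viii) and (ix) are all available; (iii) has the earlier label → (iii).
Now (ii), (viii) and (ix) have their prerequisites met. (ii) has the earlier label, so (ii) next.
(viii) and (ix) are both available; (viii) has the earlier label → (viii).
That leaves (ix) as the only ready step → (ix).
(vi) needed (ix), now all done → (vi).
That leaves (i) as the only ready step → (i).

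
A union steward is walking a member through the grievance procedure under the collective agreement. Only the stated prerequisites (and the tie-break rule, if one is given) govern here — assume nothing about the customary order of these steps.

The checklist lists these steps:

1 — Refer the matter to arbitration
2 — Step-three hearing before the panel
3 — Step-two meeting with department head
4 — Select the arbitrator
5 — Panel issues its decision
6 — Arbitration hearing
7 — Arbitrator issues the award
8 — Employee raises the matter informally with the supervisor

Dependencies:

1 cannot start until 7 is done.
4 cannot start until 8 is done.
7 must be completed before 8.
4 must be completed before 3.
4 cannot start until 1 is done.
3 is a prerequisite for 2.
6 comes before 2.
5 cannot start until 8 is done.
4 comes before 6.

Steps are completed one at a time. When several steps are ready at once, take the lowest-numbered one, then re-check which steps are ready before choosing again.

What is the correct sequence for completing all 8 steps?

7 has no prerequisites → 7 first.
1 and 8 are both available; 1 has the earlier label → 1.
That leaves 8 as the only ready step → 8.
Now 4 and 5 have their prerequisites met. 4 has the earlier label, so 4 next.
3 and 6 now also ready, so the ready set is {3, 5, 6}; 3 has the earlier label → 3.
Ready: 5 and 6. 5 has the earlier label → 5.
That leaves 6 as the only ready step → 6.
That leaves 2 as the only ready step → 2.

7, 1, 8, 4, 3, 5, 6, 2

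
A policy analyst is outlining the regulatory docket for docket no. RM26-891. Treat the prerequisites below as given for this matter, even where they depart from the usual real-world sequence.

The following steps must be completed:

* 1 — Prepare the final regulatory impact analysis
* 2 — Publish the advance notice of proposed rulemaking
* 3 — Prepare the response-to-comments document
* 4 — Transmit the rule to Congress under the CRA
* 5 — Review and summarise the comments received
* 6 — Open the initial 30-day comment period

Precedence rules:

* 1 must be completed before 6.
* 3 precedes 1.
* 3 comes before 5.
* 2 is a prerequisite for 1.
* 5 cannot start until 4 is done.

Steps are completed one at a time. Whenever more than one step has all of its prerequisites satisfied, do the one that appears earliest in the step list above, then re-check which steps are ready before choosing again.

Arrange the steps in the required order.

Nothing is required for 2, 3 and 4. 2 is listed earlier → 2 first.
Ready: 3 and 4. 3 is listed earlier → 3.
Ready: 1 and 4. 1 is listed earlier → 1.
4 and 6 are both available; 4 is listed earlier → 4.
Ready: 5 and 6. 5 is listed earlier → 5.
6 needed 1, now all done → 6.

2 → 3 → 1 → 4 → 5 → 6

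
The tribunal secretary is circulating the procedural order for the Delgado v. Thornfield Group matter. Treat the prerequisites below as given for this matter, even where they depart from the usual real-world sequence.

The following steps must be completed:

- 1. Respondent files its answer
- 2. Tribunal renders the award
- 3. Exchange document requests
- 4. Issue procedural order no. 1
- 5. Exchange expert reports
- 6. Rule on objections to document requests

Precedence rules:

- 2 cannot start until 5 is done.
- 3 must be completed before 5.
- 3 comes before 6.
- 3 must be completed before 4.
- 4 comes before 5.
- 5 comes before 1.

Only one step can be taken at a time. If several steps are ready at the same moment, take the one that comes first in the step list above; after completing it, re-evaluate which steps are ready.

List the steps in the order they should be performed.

3 4 5 1 2 6

3 has no prerequisites → 3 first.
Ready: 4 and 6. 4 is listed earlier → 4.
5 now also ready, so the ready set is {5, 6}; 5 is listed earlier → 5.
Ready: 1, 2 and 6. 1 is listed earlier → 1.
Ready: 2 and 6. 2 is listed earlier → 2.
6 needed 3, now all done → 6.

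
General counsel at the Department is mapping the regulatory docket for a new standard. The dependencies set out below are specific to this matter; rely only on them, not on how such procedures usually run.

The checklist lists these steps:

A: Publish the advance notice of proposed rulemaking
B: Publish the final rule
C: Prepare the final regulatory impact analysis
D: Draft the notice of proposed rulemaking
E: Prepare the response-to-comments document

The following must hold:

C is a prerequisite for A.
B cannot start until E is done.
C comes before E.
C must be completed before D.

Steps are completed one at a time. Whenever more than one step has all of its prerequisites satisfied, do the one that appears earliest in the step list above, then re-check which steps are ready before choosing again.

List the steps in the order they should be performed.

C, A, D, E, B

C is the only step with nothing outstanding, so it goes first.
Ready: A, D and E. A is listed earlier → A.
Now D and E have their prerequisites met. D is listed earlier, so D next.
E needed C, now all done → E.
B is the only step now ready → B.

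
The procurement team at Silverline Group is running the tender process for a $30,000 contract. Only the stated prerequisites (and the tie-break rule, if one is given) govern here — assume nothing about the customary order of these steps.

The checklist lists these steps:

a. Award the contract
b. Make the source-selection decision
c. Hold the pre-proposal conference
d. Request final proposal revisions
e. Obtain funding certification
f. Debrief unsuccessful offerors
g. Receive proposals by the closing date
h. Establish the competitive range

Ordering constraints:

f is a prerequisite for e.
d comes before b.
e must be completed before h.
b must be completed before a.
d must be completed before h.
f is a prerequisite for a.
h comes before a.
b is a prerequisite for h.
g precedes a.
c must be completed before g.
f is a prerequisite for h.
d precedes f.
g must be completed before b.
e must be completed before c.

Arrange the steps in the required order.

d f e c g b h a

d is the only step with nothing outstanding, so it goes first.
f is the only step now ready → f.
e needed f, now all done → e.
Next only c has its prerequisites met → c.
g needed c, now all done → g.
b needed d and g, now all done → b.
h needed b, d, e and f, now all done → h.
a needed b, f, g and h, now all done → a.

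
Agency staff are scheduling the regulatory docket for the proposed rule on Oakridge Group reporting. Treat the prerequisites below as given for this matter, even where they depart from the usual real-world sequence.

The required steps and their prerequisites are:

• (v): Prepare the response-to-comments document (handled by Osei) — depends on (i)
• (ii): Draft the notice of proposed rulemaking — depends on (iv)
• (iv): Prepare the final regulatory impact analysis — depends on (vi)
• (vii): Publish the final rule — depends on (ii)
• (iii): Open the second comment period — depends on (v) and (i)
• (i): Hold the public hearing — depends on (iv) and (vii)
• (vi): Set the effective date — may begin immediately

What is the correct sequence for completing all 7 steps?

(vi), (iv), (ii), (vii), (i), (v), (iii)

(vi) has no prerequisites → (vi) first.
Next only (iv) has its prerequisites met → (iv).
(ii) needed (iv), now all done → (ii).
(vii) needed (ii), now all done → (vii).
Next only (i) has its prerequisites met → (i).
Next only (v) has its prerequisites met → (v).
Next only (iii) has its prerequisites met → (iii).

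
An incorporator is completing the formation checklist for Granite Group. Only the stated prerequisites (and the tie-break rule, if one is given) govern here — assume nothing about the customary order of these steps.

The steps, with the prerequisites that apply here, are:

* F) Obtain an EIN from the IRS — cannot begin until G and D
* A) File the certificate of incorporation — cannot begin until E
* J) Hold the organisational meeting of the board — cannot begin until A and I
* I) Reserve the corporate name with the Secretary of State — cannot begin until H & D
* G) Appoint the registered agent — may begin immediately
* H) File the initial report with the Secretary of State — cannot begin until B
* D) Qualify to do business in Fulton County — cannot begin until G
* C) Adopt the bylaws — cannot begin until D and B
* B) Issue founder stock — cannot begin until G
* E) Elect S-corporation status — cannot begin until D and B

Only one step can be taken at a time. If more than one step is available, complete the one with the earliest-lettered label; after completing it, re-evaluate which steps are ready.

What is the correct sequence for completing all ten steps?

Only G has no prerequisites, so it is first.
B and D are both available; B has the earlier label → B.
H now also ready, so the ready set is {D, H}; D has the earlier label → D.
C, E and F now also ready, so the ready set is {C, E, F, H}; C has the earlier label → C.
Ready: E, F and H. E has the earlier label → E.
Now A, F and H have their prerequisites met. A has the earlier label, so A next.
Now F and H have their prerequisites met. F has the earlier label, so F next.
That leaves H as the only ready step → H.
I needed D and H, now all done → I.
J is the only step now ready → J.

G, B, D, C, E, A, F, H, I, J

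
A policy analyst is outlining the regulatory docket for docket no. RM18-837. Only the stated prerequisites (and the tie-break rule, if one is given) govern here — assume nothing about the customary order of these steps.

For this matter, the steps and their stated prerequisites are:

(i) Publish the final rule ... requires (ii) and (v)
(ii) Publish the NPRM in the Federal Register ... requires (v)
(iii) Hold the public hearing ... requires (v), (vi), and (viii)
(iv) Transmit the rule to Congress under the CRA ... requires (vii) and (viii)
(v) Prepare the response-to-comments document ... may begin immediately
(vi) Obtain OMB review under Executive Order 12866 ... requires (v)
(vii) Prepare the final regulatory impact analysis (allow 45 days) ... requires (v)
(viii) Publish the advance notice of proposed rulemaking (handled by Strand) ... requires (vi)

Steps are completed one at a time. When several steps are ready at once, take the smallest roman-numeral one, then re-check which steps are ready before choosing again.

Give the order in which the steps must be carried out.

(v), (ii), (i), (vi), (vii), (viii), (iii), (iv)

Only (v) has no prerequisites, so it is first.
Now (ii), (vi) and (vii) have their prerequisites met. (ii) has the earlier label, so (ii) next.
(i) now also ready, so the ready set is {(i), (vi), (vii)}; (i) has the earlier label → (i).
Now (vi) and (vii) have their prerequisites met. (vi) has the earlier label, so (vi) next.
Ready: (vii) and (viii). (vii) has the earlier label → (vii).
(viii) is the only step now ready → (viii).
Ready: (iii) and (iv). (iii) has the earlier label → (iii).
(iv) needed (vii) and (viii), now all done → (iv).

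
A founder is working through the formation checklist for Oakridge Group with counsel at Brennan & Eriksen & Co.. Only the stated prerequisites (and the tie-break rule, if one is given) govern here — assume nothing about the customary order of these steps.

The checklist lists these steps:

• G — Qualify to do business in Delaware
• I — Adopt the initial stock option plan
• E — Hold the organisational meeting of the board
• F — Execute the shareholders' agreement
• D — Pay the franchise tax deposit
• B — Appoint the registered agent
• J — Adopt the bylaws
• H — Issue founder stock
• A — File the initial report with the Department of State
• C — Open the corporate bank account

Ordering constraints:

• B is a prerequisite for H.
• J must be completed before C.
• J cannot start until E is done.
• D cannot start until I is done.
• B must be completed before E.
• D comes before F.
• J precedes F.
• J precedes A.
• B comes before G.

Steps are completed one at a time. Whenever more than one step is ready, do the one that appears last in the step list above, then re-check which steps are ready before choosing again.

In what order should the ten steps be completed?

Nothing is required for B and I. B is listed later → B first.
H, E and G now also ready, so the ready set is {H, E, I, G}; H is listed later → H.
Ready: E, I and G. E is listed later → E.
Ready: J, I and G. J is listed later → J.
Now C, A, I and G have their prerequisites met. C is listed later, so C next.
Now A, I and G have their prerequisites met. A is listed later, so A next.
I and G are both available; I is listed later → I.
D now also ready, so the ready set is {D, G}; D is listed later → D.
Now F and G have their prerequisites met. F is listed later, so F next.
G is the only step now ready → G.

B → H → E → J → C → A → I → D → F → G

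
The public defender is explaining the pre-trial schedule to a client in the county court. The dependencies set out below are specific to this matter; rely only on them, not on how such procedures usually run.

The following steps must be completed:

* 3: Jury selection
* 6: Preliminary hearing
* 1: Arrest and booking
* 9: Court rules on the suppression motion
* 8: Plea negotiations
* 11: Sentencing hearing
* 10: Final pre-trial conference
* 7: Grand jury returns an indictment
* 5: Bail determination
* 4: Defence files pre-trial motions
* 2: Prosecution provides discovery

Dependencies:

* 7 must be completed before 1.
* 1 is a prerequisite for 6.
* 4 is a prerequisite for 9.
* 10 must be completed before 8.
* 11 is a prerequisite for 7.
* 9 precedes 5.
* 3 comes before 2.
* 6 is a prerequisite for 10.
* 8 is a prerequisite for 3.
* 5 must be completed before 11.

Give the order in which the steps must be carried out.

Only 4 has no prerequisites, so it is first.
Next only 9 has its prerequisites met → 9.
5 needed 9, now all done → 5.
Next only 11 has its prerequisites met → 11.
Next only 7 has its prerequisites met → 7.
1 is the only step now ready → 1.
6 needed 1, now all done → 6.
Next only 10 has its prerequisites met → 10.
8 needed 10, now all done → 8.
Next only 3 has its prerequisites met → 3.
2 is the only step now ready → 2.

4 → 9 → 5 → 11 → 7 → 1 → 6 → 10 → 8 → 3 → 2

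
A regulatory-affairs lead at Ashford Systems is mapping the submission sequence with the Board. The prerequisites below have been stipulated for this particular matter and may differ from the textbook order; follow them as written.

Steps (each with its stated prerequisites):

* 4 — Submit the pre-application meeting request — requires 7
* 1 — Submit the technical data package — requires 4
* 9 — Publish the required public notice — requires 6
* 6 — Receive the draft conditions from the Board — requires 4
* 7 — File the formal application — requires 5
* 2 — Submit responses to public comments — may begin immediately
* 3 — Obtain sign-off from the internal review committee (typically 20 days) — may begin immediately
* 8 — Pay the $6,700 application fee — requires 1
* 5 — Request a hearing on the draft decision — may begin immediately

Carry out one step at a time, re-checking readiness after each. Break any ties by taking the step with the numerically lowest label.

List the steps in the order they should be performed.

Nothing is required for 2, 3 and 5. 2 has the earlier label → 2 first.
Ready: 3 and 5. 3 has the earlier label → 3.
5 is the only step now ready → 5.
Next only 7 has its prerequisites met → 7.
4 needed 7, now all done → 4.
1 and 6 are both available; 1 has the earlier label → 1.
6 and 8 are both available; 6 has the earlier label → 6.
9 now also ready, so the ready set is {8, 9}; 8 has the earlier label → 8.
That leaves 9 as the only ready step → 9.

2 → 3 → 5 → 7 → 4 → 1 → 6 → 8 → 9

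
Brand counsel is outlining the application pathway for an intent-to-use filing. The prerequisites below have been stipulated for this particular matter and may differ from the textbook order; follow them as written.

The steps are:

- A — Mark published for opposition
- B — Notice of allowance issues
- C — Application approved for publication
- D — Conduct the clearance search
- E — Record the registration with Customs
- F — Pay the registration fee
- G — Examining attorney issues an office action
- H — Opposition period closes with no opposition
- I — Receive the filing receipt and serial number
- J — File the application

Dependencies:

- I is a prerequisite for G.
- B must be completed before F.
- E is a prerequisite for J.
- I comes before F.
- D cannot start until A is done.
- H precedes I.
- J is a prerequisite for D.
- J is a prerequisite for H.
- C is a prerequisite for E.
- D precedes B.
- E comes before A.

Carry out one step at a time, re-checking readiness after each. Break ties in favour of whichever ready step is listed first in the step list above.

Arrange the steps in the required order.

C, E, A, J, D, B, H, I, F, G

C is the only step with nothing outstanding, so it goes first.
That leaves E as the only ready step → E.
Ready: A and J. A is listed earlier → A.
J needed E, now all done → J.
Ready: D and H. D is listed earlier → D.
B and H are both available; B is listed earlier → B.
H is the only step now ready → H.
Next only I has its prerequisites met → I.
Ready: F and G. F is listed earlier → F.
G needed I, now all done → G.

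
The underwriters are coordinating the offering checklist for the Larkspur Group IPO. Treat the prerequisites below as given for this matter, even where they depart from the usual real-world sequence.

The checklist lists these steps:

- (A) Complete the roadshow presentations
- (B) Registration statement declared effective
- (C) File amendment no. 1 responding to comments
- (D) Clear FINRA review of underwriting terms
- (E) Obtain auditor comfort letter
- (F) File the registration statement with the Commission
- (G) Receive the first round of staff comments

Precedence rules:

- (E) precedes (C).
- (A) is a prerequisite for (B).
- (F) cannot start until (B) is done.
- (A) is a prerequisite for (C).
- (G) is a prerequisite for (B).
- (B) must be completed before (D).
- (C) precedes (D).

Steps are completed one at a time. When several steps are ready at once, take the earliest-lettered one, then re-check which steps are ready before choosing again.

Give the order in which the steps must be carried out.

(A) → (E) → (C) → (G) → (B) → (D) → (F)

Nothing is required for (A), (E) and (G). (A) has the earlier label → (A) first.
Ready: (E) and (G). (E) has the earlier label → (E).
Ready: (C) and (G). (C) has the earlier label → (C).
That leaves (G) as the only ready step → (G).
(B) needed (A) and (G), now all done → (B).
Now (D) and (F) have their prerequisites met. (D) has the earlier label, so (D) next.
(F) is the only step now ready → (F).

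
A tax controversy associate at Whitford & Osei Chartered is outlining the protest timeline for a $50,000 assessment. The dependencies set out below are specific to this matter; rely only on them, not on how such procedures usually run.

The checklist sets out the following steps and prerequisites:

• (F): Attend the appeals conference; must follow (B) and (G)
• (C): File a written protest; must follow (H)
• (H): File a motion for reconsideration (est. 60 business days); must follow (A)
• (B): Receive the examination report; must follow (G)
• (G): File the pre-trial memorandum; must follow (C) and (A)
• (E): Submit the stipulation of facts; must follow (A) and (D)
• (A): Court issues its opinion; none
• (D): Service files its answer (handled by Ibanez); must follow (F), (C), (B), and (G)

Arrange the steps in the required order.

(A), (H), (C), (G), (B), (F), (D), (E)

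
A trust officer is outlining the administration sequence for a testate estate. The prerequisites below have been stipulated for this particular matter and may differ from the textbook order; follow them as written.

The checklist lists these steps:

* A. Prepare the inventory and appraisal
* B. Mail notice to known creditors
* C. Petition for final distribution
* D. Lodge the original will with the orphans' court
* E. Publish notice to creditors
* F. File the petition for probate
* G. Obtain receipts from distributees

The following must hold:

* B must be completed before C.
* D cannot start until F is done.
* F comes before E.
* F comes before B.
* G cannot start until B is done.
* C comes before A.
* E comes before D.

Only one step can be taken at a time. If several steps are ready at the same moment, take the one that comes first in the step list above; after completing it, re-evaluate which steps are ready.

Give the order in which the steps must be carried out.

Only F has no prerequisites, so it is first.
Now B and E have their prerequisites met. B is listed earlier, so B next.
C and G now also ready, so the ready set is {C, E, G}; C is listed earlier → C.
A now also ready, so the ready set is {A, E, G}; A is listed earlier → A.
Ready: E and G. E is listed earlier → E.
D now also ready, so the ready set is {D, G}; D is listed earlier → D.
G is the only step now ready → G.

F, B, C, A, E, D, G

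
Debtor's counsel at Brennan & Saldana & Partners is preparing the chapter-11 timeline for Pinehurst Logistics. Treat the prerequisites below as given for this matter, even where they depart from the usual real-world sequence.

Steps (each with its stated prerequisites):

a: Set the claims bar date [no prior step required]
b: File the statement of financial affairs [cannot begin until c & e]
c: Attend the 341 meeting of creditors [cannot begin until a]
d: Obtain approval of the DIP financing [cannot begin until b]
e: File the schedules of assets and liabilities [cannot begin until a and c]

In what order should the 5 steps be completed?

a, c, e, b, d

a is the only step with nothing outstanding, so it goes first.
c is the only step now ready → c.
e is the only step now ready → e.
b needed c and e, now all done → b.
d is the only step now ready → d.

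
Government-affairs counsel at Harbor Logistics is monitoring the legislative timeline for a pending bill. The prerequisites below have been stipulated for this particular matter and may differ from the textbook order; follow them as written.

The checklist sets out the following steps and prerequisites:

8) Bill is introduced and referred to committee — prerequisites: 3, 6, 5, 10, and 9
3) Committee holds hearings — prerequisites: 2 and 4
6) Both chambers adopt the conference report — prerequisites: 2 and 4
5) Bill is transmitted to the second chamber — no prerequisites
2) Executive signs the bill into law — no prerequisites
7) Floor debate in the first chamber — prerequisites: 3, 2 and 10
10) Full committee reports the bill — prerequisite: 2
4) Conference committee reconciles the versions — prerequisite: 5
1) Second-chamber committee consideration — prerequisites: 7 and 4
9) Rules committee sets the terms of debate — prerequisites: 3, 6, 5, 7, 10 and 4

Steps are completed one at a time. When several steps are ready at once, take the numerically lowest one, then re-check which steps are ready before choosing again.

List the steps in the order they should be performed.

2 and 5 have no prerequisites; 2 has the earlier label, so 2 is first.
5 and 10 are both available; 5 has the earlier label → 5.
4 now also ready, so the ready set is {4, 10}; 4 has the earlier label → 4.
3 and 6 now also ready, so the ready set is {3, 6, 10}; 3 has the earlier label → 3.
Now 6 and 10 have their prerequisites met. 6 has the earlier label, so 6 next.
10 needed 2, now all done → 10.
That leaves 7 as the only ready step → 7.
Now 1 and 9 have their prerequisites met. 1 has the earlier label, so 1 next.
9 is the only step now ready → 9.
8 needed 3, 5, 6, 9 and 10, now all done → 8.

2 5 4 3 6 10 7 1 9 8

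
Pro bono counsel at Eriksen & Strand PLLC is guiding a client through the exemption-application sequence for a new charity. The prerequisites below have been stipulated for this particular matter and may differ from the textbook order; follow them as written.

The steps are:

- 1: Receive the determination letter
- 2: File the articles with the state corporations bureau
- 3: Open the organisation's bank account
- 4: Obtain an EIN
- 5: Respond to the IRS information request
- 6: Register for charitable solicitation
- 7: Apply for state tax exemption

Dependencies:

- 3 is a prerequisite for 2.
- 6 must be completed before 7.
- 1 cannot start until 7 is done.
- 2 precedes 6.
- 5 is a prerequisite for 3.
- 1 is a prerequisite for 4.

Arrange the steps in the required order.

5 → 3 → 2 → 6 → 7 → 1 → 4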